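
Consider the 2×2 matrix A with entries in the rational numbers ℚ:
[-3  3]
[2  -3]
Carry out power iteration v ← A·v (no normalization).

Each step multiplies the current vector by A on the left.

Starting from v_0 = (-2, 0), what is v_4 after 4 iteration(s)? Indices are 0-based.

v_4 = (-882, 720)

v_0 = (-2, 0).
v_1 = A·v_0 = (6, -4).
v_2 = A·v_1 = (-30, 24).
v_3 = A·v_2 = (162, -132).
v_4 = A·v_3 = (-882, 720).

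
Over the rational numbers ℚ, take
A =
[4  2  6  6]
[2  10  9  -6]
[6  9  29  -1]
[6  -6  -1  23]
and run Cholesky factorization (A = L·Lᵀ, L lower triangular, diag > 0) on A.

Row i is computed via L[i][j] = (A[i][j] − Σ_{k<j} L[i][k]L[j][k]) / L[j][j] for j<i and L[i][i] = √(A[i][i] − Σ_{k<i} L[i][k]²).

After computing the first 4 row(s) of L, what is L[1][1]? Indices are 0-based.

Step 1: L[0][0] = √(4) = 2.
  L[1][0] = (2) / L[0][0] = 1.
Step 2: L[1][1] = √(9) = 3.
  L[2][0] = (6) / L[0][0] = 3.
  L[2][1] = (6) / L[1][1] = 2.
Step 3: L[2][2] = √(16) = 4.
  L[3][0] = (6) / L[0][0] = 3.
  L[3][1] = (-9) / L[1][1] = -3.
  L[3][2] = (-4) / L[2][2] = -1.
Step 4: L[3][3] = √(4) = 2.

L[1][1] = 3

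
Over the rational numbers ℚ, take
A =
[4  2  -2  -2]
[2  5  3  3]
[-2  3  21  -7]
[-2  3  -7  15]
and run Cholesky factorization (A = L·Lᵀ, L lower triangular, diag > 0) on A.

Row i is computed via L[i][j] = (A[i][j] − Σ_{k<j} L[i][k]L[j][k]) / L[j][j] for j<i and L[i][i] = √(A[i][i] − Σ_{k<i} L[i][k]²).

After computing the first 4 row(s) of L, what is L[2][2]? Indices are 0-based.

Step 1: L[0][0] = √(4) = 2.
  L[1][0] = (2) / L[0][0] = 1.
Step 2: L[1][1] = √(4) = 2.
  L[2][0] = (-2) / L[0][0] = -1.
  L[2][1] = (4) / L[1][1] = 2.
Step 3: L[2][2] = √(16) = 4.
  L[3][0] = (-2) / L[0][0] = -1.
  L[3][1] = (4) / L[1][1] = 2.
  L[3][2] = (-12) / L[2][2] = -3.
Step 4: L[3][3] = √(1) = 1.

L[2][2] = 4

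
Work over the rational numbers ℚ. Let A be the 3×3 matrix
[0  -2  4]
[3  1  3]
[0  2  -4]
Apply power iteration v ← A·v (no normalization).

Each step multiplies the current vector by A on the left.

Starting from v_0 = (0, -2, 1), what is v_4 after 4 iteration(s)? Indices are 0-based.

v_4 = (-538, 1, 538)

v_0 = (0, -2, 1).
v_1 = A·v_0 = (8, 1, -8).
v_2 = A·v_1 = (-34, 1, 34).
v_3 = A·v_2 = (134, 1, -134).
v_4 = A·v_3 = (-538, 1, 538).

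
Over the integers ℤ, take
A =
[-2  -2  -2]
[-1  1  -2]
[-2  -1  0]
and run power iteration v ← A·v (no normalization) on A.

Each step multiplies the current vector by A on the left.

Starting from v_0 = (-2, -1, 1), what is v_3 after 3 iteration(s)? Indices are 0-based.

v_0 = (-2, -1, 1).
v_1 = A·v_0 = (4, -1, 5).
v_2 = A·v_1 = (-16, -15, -7).
v_3 = A·v_2 = (76, 15, 47).

v_3 = (76, 15, 47)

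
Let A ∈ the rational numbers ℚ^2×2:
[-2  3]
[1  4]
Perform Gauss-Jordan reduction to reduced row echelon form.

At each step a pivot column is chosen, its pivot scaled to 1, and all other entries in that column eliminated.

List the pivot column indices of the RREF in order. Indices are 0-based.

pivot columns: 0, 1

step 1: normalize row 0 (÷-2) = (1, -3/2)
  row 1: subtract 1×row0 = (0, 11/2)
step 2: normalize row 1 (÷11/2) = (0, 1)
  row 0: subtract -3/2×row1 = (1, 0)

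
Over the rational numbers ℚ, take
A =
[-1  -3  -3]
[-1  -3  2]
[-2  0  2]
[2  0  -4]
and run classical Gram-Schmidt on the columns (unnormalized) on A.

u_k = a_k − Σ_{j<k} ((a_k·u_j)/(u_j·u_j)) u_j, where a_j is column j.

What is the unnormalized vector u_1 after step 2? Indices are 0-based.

u_1 = (-12/5, -12/5, 6/5, -6/5)

Step 1: u_0 = a_0 = (-1, -1, -2, 2).
Step 2: u_1 = a_1 − (3/5)·u_0 = (-12/5, -12/5, 6/5, -6/5).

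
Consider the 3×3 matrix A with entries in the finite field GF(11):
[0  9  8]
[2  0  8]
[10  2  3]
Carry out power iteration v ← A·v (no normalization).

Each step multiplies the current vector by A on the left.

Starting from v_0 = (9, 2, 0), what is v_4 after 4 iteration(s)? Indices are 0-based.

v_4 = (3, 9, 9)

v_0 = (9, 2, 0).
v_1 = A·v_0 = (7, 7, 6).
v_2 = A·v_1 = (1, 7, 3).
v_3 = A·v_2 = (10, 4, 0).
v_4 = A·v_3 = (3, 9, 9).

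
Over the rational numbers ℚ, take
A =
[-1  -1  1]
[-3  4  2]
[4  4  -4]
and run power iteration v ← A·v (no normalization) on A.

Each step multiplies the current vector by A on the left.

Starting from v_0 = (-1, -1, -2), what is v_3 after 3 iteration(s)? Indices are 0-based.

v_3 = (-5, -135, 20)

v_0 = (-1, -1, -2).
v_1 = A·v_0 = (0, -5, 0).
v_2 = A·v_1 = (5, -20, -20).
v_3 = A·v_2 = (-5, -135, 20).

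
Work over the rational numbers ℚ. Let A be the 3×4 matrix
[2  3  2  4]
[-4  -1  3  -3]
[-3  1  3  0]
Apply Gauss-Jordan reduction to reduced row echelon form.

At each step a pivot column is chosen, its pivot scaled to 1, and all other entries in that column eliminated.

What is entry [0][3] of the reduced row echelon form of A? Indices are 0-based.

M[0][3] = 3/17

pivot(0,0)=2: scale R0 → (1, 3/2, 1, 2)
  clear (1,0): R1 −= (-4)R0 → (0, 5, 7, 5)
  clear (2,0): R2 −= (-3)R0 → (0, 11/2, 6, 6)
pivot(1,1)=5: scale R1 → (0, 1, 7/5, 1)
  clear (0,1): R0 −= (3/2)R1 → (1, 0, -11/10, 1/2)
  clear (2,1): R2 −= (11/2)R1 → (0, 0, -17/10, 1/2)
pivot(2,2)=-17/10: scale R2 → (0, 0, 1, -5/17)
  clear (0,2): R0 −= (-11/10)R2 → (1, 0, 0, 3/17)
  clear (1,2): R1 −= (7/5)R2 → (0, 1, 0, 24/17)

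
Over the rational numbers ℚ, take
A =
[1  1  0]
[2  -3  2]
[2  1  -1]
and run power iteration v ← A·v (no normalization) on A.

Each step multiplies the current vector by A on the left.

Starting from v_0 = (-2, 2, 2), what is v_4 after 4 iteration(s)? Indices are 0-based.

v_4 = (-42, 146, -38)

v_0 = (-2, 2, 2).
v_1 = A·v_0 = (0, -6, -4).
v_2 = A·v_1 = (-6, 10, -2).
v_3 = A·v_2 = (4, -46, 0).
v_4 = A·v_3 = (-42, 146, -38).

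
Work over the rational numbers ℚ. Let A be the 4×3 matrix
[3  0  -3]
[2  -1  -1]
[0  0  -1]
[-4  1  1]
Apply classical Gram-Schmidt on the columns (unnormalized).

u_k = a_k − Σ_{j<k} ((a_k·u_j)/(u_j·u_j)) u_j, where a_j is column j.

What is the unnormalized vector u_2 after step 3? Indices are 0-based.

Step 1: u_0 = a_0 = (3, 2, 0, -4).
Step 2: u_1 = a_1 − (-6/29)·u_0 = (18/29, -17/29, 0, 5/29).
Step 3: u_2 = a_2 − (-15/29)·u_0 − (-16/11)·u_1 = (-6/11, -9/11, -1, -9/11).

u_2 = (-6/11, -9/11, -1, -9/11)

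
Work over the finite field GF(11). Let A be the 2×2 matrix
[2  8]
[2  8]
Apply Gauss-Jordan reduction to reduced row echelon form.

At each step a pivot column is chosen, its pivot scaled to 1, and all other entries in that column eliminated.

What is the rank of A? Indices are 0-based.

[1] R0 /= 2  ⇒  (1, 4)
     R1 -= 2·R0  ⇒  (0, 0)
column 1 empty below row 1

rank = 1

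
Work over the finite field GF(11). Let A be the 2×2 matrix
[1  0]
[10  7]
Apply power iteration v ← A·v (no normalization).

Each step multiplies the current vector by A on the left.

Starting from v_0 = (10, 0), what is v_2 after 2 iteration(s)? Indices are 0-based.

v_2 = (10, 8)

v_0 = (10, 0).
v_1 = A·v_0 = (10, 1).
v_2 = A·v_1 = (10, 8).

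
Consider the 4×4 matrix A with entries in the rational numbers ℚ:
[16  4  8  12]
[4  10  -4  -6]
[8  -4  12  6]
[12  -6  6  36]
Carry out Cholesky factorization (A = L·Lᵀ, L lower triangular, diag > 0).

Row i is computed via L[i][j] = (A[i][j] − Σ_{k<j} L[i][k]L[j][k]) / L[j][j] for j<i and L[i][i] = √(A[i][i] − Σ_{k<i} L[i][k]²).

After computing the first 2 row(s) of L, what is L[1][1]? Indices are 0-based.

L[1][1] = 3

Step 1: L[0][0] = √(16) = 4.
  L[1][0] = (4) / L[0][0] = 1.
Step 2: L[1][1] = √(9) = 3.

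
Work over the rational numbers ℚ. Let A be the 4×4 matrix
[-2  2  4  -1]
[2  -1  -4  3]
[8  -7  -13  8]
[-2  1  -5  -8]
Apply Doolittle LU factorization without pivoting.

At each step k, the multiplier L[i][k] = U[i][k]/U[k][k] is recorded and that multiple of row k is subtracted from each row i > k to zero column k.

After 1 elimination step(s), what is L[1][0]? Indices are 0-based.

L[1][0] = -1

Step 1: pivot at (0,0) is -2.
  row1 ← row1 − (-1)·row0  ⇒  L[1][0]=-1, U row1=(0, 1, 0, 2)
  row2 ← row2 − (-4)·row0  ⇒  L[2][0]=-4, U row2=(0, 1, 3, 4)
  row3 ← row3 − (1)·row0  ⇒  L[3][0]=1, U row3=(0, -1, -9, -7)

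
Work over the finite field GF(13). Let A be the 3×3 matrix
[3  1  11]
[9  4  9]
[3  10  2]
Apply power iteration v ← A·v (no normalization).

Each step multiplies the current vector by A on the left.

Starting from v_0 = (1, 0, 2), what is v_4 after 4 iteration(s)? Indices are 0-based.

v_0 = (1, 0, 2).
v_1 = A·v_0 = (12, 1, 7).
v_2 = A·v_1 = (10, 6, 8).
v_3 = A·v_2 = (7, 4, 2).
v_4 = A·v_3 = (8, 6, 0).

v_4 = (8, 6, 0)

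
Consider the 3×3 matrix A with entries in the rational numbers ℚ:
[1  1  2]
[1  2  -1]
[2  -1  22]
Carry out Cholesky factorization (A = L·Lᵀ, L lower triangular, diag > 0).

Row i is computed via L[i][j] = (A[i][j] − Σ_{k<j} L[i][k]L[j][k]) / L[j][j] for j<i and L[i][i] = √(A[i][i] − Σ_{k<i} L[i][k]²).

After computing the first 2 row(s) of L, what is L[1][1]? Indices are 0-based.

Step 1: L[0][0] = √(1) = 1.
  L[1][0] = (1) / L[0][0] = 1.
Step 2: L[1][1] = √(1) = 1.

L[1][1] = 1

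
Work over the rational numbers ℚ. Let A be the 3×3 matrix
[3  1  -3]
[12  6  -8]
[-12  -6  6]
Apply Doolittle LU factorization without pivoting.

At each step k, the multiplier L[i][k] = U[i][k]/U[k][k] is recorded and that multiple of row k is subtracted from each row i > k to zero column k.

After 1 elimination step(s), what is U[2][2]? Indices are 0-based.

Step 1: pivot at (0,0) is 3.
  row1 ← row1 − (4)·row0  ⇒  L[1][0]=4, U row1=(0, 2, 4)
  row2 ← row2 − (-4)·row0  ⇒  L[2][0]=-4, U row2=(0, -2, -6)

U[2][2] = -6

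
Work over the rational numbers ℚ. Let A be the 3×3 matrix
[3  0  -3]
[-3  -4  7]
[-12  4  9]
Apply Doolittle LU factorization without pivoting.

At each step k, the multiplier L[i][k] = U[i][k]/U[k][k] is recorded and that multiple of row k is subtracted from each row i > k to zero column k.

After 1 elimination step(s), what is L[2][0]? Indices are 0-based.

k=0: U[0][0]=3
  eliminate (1,0): mult=-1, new row 1: (0, -4, 4); set L[1][0]=-1
  eliminate (2,0): mult=-4, new row 2: (0, 4, -3); set L[2][0]=-4

L[2][0] = -4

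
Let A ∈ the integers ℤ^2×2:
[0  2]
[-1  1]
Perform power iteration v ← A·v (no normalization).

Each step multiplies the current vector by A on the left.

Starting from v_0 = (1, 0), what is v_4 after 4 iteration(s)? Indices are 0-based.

v_4 = (2, 3)

v_0 = (1, 0).
v_1 = A·v_0 = (0, -1).
v_2 = A·v_1 = (-2, -1).
v_3 = A·v_2 = (-2, 1).
v_4 = A·v_3 = (2, 3).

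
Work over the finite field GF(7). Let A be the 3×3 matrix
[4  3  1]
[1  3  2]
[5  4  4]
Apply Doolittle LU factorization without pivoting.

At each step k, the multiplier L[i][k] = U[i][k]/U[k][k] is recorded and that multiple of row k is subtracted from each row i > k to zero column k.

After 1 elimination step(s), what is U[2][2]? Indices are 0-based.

[col 0] pivot 4
  R1 -= 2*R0 → (0, 4, 0)  (L[1][0] := 2)
  R2 -= 3*R0 → (0, 2, 1)  (L[2][0] := 3)

U[2][2] = 1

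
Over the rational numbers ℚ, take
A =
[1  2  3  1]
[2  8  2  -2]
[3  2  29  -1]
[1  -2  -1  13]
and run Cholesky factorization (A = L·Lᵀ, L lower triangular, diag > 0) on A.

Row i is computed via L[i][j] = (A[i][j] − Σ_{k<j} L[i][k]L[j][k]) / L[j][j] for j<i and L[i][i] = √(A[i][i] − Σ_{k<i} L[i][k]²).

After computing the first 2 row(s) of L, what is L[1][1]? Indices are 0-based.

Step 1: L[0][0] = √(1) = 1.
  L[1][0] = (2) / L[0][0] = 2.
Step 2: L[1][1] = √(4) = 2.

L[1][1] = 2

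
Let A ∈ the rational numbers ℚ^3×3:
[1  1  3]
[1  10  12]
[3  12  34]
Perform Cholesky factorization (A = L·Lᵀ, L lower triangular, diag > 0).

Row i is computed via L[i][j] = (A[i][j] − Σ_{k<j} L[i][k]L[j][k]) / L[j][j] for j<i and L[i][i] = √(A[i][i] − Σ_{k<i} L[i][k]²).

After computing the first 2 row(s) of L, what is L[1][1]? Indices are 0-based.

Step 1: L[0][0] = √(1) = 1.
  L[1][0] = (1) / L[0][0] = 1.
Step 2: L[1][1] = √(9) = 3.

L[1][1] = 3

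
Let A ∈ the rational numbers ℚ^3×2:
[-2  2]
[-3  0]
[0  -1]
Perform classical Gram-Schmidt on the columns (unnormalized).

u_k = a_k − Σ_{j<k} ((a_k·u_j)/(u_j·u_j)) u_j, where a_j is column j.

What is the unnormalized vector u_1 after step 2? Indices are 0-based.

Step 1: u_0 = a_0 = (-2, -3, 0).
Step 2: u_1 = a_1 − (-4/13)·u_0 = (18/13, -12/13, -1).

u_1 = (18/13, -12/13, -1)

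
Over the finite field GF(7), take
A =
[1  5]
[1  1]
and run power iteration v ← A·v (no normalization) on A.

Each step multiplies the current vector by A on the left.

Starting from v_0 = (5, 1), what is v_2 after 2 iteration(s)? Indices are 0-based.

v_2 = (5, 2)

v_0 = (5, 1).
v_1 = A·v_0 = (3, 6).
v_2 = A·v_1 = (5, 2).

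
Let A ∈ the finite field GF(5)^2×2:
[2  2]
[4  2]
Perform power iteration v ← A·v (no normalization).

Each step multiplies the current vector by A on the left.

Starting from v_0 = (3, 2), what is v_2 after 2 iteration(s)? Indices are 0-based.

v_0 = (3, 2).
v_1 = A·v_0 = (0, 1).
v_2 = A·v_1 = (2, 2).

v_2 = (2, 2)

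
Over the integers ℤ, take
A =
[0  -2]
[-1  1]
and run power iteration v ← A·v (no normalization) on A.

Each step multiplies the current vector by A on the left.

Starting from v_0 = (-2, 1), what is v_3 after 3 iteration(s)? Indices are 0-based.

v_0 = (-2, 1).
v_1 = A·v_0 = (-2, 3).
v_2 = A·v_1 = (-6, 5).
v_3 = A·v_2 = (-10, 11).

v_3 = (-10, 11)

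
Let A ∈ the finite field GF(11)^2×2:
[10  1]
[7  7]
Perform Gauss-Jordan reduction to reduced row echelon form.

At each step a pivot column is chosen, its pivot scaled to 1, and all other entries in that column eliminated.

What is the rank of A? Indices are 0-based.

rank = 2

step 1: normalize row 0 (÷10) = (1, 10)
  row 1: subtract 7×row0 = (0, 3)
step 2: normalize row 1 (÷3) = (0, 1)
  row 0: subtract 10×row1 = (1, 0)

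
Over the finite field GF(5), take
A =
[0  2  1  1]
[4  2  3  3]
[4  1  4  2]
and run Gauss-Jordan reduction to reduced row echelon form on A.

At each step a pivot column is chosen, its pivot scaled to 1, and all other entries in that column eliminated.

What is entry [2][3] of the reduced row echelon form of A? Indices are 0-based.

M[2][3] = 3

pivot(0,0): swap R0↔R1
pivot(0,0)=4: scale R0 → (1, 3, 2, 2)
  clear (2,0): R2 −= (4)R0 → (0, 4, 1, 4)
pivot(1,1)=2: scale R1 → (0, 1, 3, 3)
  clear (0,1): R0 −= (3)R1 → (1, 0, 3, 3)
  clear (2,1): R2 −= (4)R1 → (0, 0, 4, 2)
pivot(2,2)=4: scale R2 → (0, 0, 1, 3)
  clear (0,2): R0 −= (3)R2 → (1, 0, 0, 4)
  clear (1,2): R1 −= (3)R2 → (0, 1, 0, 4)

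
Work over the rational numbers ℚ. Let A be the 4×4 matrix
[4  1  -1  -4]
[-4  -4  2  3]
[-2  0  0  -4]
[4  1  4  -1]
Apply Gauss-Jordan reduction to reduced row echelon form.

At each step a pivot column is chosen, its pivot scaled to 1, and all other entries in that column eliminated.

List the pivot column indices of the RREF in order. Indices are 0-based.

pivot(0,0)=4: scale R0 → (1, 1/4, -1/4, -1)
  clear (1,0): R1 −= (-4)R0 → (0, -3, 1, -1)
  clear (2,0): R2 −= (-2)R0 → (0, 1/2, -1/2, -6)
  clear (3,0): R3 −= (4)R0 → (0, 0, 5, 3)
pivot(1,1)=-3: scale R1 → (0, 1, -1/3, 1/3)
  clear (0,1): R0 −= (1/4)R1 → (1, 0, -1/6, -13/12)
  clear (2,1): R2 −= (1/2)R1 → (0, 0, -1/3, -37/6)
pivot(2,2)=-1/3: scale R2 → (0, 0, 1, 37/2)
  clear (0,2): R0 −= (-1/6)R2 → (1, 0, 0, 2)
  clear (1,2): R1 −= (-1/3)R2 → (0, 1, 0, 13/2)
  clear (3,2): R3 −= (5)R2 → (0, 0, 0, -179/2)
pivot(3,3)=-179/2: scale R3 → (0, 0, 0, 1)
  clear (0,3): R0 −= (2)R3 → (1, 0, 0, 0)
  clear (1,3): R1 −= (13/2)R3 → (0, 1, 0, 0)
  clear (2,3): R2 −= (37/2)R3 → (0, 0, 1, 0)

pivot columns: 0, 1, 2, 3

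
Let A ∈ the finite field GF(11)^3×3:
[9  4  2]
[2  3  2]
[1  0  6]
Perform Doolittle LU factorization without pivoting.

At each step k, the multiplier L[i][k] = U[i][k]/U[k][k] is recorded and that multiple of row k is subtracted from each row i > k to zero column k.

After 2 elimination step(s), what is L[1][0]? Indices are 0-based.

L[1][0] = 10

[col 0] pivot 9
  R1 -= 10*R0 → (0, 7, 4)  (L[1][0] := 10)
  R2 -= 5*R0 → (0, 2, 7)  (L[2][0] := 5)
[col 1] pivot 7
  R2 -= 5*R1 → (0, 0, 9)  (L[2][1] := 5)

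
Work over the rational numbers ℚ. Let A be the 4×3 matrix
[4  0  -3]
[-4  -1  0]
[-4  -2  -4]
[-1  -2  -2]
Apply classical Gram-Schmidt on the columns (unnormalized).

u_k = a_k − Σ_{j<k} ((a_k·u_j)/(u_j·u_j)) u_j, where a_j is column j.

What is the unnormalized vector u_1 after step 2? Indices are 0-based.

u_1 = (-8/7, 1/7, -6/7, -12/7)

Step 1: u_0 = a_0 = (4, -4, -4, -1).
Step 2: u_1 = a_1 − (2/7)·u_0 = (-8/7, 1/7, -6/7, -12/7).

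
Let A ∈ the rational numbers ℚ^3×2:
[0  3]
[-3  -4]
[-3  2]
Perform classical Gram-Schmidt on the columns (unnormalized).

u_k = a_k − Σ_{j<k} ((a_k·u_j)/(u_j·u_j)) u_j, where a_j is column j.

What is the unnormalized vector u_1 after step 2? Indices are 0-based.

u_1 = (3, -3, 3)

Step 1: u_0 = a_0 = (0, -3, -3).
Step 2: u_1 = a_1 − (1/3)·u_0 = (3, -3, 3).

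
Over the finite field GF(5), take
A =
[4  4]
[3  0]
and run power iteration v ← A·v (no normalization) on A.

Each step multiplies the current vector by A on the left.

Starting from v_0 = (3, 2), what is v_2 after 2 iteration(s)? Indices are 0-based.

v_2 = (1, 0)

v_0 = (3, 2).
v_1 = A·v_0 = (0, 4).
v_2 = A·v_1 = (1, 0).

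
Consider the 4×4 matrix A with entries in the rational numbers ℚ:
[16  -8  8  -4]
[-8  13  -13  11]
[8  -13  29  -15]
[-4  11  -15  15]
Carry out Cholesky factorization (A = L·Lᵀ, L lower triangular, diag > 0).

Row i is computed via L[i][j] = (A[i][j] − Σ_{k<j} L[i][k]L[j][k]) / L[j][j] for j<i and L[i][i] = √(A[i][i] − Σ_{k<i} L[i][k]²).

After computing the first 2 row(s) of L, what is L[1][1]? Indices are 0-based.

L[1][1] = 3

Step 1: L[0][0] = √(16) = 4.
  L[1][0] = (-8) / L[0][0] = -2.
Step 2: L[1][1] = √(9) = 3.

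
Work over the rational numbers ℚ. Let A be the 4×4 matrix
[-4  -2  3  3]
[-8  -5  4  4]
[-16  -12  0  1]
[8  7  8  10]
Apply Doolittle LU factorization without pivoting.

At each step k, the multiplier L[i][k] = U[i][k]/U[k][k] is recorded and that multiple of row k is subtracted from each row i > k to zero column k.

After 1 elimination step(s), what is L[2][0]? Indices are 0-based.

Step 1: pivot at (0,0) is -4.
  row1 ← row1 − (2)·row0  ⇒  L[1][0]=2, U row1=(0, -1, -2, -2)
  row2 ← row2 − (4)·row0  ⇒  L[2][0]=4, U row2=(0, -4, -12, -11)
  row3 ← row3 − (-2)·row0  ⇒  L[3][0]=-2, U row3=(0, 3, 14, 16)

L[2][0] = 4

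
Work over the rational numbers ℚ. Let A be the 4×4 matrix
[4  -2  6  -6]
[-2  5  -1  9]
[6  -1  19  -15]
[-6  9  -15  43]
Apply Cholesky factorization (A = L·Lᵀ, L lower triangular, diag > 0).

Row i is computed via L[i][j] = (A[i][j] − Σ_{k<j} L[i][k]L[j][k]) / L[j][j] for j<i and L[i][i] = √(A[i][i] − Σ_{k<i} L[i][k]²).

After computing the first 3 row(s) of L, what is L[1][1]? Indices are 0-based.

Step 1: L[0][0] = √(4) = 2.
  L[1][0] = (-2) / L[0][0] = -1.
Step 2: L[1][1] = √(4) = 2.
  L[2][0] = (6) / L[0][0] = 3.
  L[2][1] = (2) / L[1][1] = 1.
Step 3: L[2][2] = √(9) = 3.

L[1][1] = 2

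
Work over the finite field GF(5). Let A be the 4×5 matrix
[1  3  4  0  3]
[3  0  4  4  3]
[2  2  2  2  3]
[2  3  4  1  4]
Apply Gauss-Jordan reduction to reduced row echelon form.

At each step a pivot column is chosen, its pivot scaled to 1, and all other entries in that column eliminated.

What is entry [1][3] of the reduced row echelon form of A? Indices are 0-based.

pivot(0,0)=1: scale R0 → (1, 3, 4, 0, 3)
  clear (1,0): R1 −= (3)R0 → (0, 1, 2, 4, 4)
  clear (2,0): R2 −= (2)R0 → (0, 1, 4, 2, 2)
  clear (3,0): R3 −= (2)R0 → (0, 2, 1, 1, 3)
pivot(1,1)=1: scale R1 → (0, 1, 2, 4, 4)
  clear (0,1): R0 −= (3)R1 → (1, 0, 3, 3, 1)
  clear (2,1): R2 −= (1)R1 → (0, 0, 2, 3, 3)
  clear (3,1): R3 −= (2)R1 → (0, 0, 2, 3, 0)
pivot(2,2)=2: scale R2 → (0, 0, 1, 4, 4)
  clear (0,2): R0 −= (3)R2 → (1, 0, 0, 1, 4)
  clear (1,2): R1 −= (2)R2 → (0, 1, 0, 1, 1)
  clear (3,2): R3 −= (2)R2 → (0, 0, 0, 0, 2)
col 3: no nonzero at/below row 3; advance.
pivot(3,4)=2: scale R3 → (0, 0, 0, 0, 1)
  clear (0,4): R0 −= (4)R3 → (1, 0, 0, 1, 0)
  clear (1,4): R1 −= (1)R3 → (0, 1, 0, 1, 0)
  clear (2,4): R2 −= (4)R3 → (0, 0, 1, 4, 0)

M[1][3] = 1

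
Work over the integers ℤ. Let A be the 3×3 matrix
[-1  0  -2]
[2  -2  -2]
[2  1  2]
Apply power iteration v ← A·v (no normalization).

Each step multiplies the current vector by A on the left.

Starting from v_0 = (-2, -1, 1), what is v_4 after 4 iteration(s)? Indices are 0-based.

v_4 = (-26, 8, 44)

v_0 = (-2, -1, 1).
v_1 = A·v_0 = (0, -4, -3).
v_2 = A·v_1 = (6, 14, -10).
v_3 = A·v_2 = (14, 4, 6).
v_4 = A·v_3 = (-26, 8, 44).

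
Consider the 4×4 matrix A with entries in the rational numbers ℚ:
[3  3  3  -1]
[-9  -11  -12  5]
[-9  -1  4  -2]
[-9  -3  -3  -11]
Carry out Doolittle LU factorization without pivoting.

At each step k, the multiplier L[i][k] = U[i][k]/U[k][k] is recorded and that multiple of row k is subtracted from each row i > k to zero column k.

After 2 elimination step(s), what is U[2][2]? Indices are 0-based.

U[2][2] = 1

k=0: U[0][0]=3
  eliminate (1,0): mult=-3, new row 1: (0, -2, -3, 2); set L[1][0]=-3
  eliminate (2,0): mult=-3, new row 2: (0, 8, 13, -5); set L[2][0]=-3
  eliminate (3,0): mult=-3, new row 3: (0, 6, 6, -14); set L[3][0]=-3
k=1: U[1][1]=-2
  eliminate (2,1): mult=-4, new row 2: (0, 0, 1, 3); set L[2][1]=-4
  eliminate (3,1): mult=-3, new row 3: (0, 0, -3, -8); set L[3][1]=-3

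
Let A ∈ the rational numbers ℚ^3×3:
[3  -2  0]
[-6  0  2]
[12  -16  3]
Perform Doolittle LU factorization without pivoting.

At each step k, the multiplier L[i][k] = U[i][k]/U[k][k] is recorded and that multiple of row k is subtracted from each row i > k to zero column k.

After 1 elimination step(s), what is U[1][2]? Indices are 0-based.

U[1][2] = 2

k=0: U[0][0]=3
  eliminate (1,0): mult=-2, new row 1: (0, -4, 2); set L[1][0]=-2
  eliminate (2,0): mult=4, new row 2: (0, -8, 3); set L[2][0]=4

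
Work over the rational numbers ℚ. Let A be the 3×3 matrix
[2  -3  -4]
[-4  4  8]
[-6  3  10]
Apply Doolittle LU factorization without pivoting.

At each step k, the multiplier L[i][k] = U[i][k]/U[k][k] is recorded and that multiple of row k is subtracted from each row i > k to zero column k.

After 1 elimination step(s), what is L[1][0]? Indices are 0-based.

L[1][0] = -2

k=0: U[0][0]=2
  eliminate (1,0): mult=-2, new row 1: (0, -2, 0); set L[1][0]=-2
  eliminate (2,0): mult=-3, new row 2: (0, -6, -2); set L[2][0]=-3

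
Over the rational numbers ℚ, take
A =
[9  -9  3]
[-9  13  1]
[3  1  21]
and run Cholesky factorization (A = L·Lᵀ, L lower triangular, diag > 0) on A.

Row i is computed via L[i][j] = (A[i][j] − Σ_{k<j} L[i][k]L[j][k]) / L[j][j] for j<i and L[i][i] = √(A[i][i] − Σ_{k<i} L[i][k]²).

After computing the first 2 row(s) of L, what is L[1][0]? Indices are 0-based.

Step 1: L[0][0] = √(9) = 3.
  L[1][0] = (-9) / L[0][0] = -3.
Step 2: L[1][1] = √(4) = 2.

L[1][0] = -3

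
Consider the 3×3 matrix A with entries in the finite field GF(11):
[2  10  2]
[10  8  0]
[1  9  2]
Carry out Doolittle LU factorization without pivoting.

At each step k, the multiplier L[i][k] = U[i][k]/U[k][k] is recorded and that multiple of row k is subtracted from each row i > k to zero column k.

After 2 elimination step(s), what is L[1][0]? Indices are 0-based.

Step 1: pivot at (0,0) is 2.
  row1 ← row1 − (5)·row0  ⇒  L[1][0]=5, U row1=(0, 2, 1)
  row2 ← row2 − (6)·row0  ⇒  L[2][0]=6, U row2=(0, 4, 1)
Step 2: pivot at (1,1) is 2.
  row2 ← row2 − (2)·row1  ⇒  L[2][1]=2, U row2=(0, 0, 10)

L[1][0] = 5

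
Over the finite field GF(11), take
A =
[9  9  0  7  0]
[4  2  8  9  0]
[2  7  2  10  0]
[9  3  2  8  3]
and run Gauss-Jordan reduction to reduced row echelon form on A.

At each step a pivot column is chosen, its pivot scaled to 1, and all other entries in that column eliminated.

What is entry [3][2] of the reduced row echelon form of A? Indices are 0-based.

step 1: normalize row 0 (÷9) = (1, 1, 0, 2, 0)
  row 1: subtract 4×row0 = (0, 9, 8, 1, 0)
  row 2: subtract 2×row0 = (0, 5, 2, 6, 0)
  row 3: subtract 9×row0 = (0, 5, 2, 1, 3)
step 2: normalize row 1 (÷9) = (0, 1, 7, 5, 0)
  row 0: subtract 1×row1 = (1, 0, 4, 8, 0)
  row 2: subtract 5×row1 = (0, 0, 0, 3, 0)
  row 3: subtract 5×row1 = (0, 0, 0, 9, 3)
skip col 2 (zero from row 2)
step 3: normalize row 2 (÷3) = (0, 0, 0, 1, 0)
  row 0: subtract 8×row2 = (1, 0, 4, 0, 0)
  row 1: subtract 5×row2 = (0, 1, 7, 0, 0)
  row 3: subtract 9×row2 = (0, 0, 0, 0, 3)
step 4: normalize row 3 (÷3) = (0, 0, 0, 0, 1)

M[3][2] = 0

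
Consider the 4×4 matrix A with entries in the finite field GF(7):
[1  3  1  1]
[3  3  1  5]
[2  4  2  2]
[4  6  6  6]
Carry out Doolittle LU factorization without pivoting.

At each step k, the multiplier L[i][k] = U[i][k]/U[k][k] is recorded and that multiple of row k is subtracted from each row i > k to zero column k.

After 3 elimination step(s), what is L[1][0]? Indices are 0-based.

[col 0] pivot 1
  R1 -= 3*R0 → (0, 1, 5, 2)  (L[1][0] := 3)
  R2 -= 2*R0 → (0, 5, 0, 0)  (L[2][0] := 2)
  R3 -= 4*R0 → (0, 1, 2, 2)  (L[3][0] := 4)
[col 1] pivot 1
  R2 -= 5*R1 → (0, 0, 3, 4)  (L[2][1] := 5)
  R3 -= 1*R1 → (0, 0, 4, 0)  (L[3][1] := 1)
[col 2] pivot 3
  R3 -= 6*R2 → (0, 0, 0, 4)  (L[3][2] := 6)

L[1][0] = 3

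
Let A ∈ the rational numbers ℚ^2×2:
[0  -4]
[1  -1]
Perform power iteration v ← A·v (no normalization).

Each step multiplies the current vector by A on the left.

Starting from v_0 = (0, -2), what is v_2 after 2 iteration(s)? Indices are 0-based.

v_2 = (-8, 6)

v_0 = (0, -2).
v_1 = A·v_0 = (8, 2).
v_2 = A·v_1 = (-8, 6).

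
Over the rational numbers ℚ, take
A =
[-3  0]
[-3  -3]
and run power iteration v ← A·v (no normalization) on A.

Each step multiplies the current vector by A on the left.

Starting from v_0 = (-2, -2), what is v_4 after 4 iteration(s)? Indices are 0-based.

v_4 = (-162, -810)

v_0 = (-2, -2).
v_1 = A·v_0 = (6, 12).
v_2 = A·v_1 = (-18, -54).
v_3 = A·v_2 = (54, 216).
v_4 = A·v_3 = (-162, -810).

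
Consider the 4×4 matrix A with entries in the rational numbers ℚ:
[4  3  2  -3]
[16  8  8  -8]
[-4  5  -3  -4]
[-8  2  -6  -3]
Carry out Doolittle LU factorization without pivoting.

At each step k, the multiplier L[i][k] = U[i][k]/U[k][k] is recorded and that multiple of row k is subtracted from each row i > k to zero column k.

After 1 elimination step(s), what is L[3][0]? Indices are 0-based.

L[3][0] = -2

k=0: U[0][0]=4
  eliminate (1,0): mult=4, new row 1: (0, -4, 0, 4); set L[1][0]=4
  eliminate (2,0): mult=-1, new row 2: (0, 8, -1, -7); set L[2][0]=-1
  eliminate (3,0): mult=-2, new row 3: (0, 8, -2, -9); set L[3][0]=-2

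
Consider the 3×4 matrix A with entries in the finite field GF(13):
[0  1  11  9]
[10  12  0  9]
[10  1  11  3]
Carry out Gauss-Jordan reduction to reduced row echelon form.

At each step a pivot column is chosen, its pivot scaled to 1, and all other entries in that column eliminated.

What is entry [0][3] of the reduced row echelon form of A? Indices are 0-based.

M[0][3] = 2

[1] R0 <-> R1
[1] R0 /= 10  ⇒  (1, 9, 0, 10)
     R2 -= 10·R0  ⇒  (0, 2, 11, 7)
[2] R1 /= 1  ⇒  (0, 1, 11, 9)
     R0 -= 9·R1  ⇒  (1, 0, 5, 7)
     R2 -= 2·R1  ⇒  (0, 0, 2, 2)
[3] R2 /= 2  ⇒  (0, 0, 1, 1)
     R0 -= 5·R2  ⇒  (1, 0, 0, 2)
     R1 -= 11·R2  ⇒  (0, 1, 0, 11)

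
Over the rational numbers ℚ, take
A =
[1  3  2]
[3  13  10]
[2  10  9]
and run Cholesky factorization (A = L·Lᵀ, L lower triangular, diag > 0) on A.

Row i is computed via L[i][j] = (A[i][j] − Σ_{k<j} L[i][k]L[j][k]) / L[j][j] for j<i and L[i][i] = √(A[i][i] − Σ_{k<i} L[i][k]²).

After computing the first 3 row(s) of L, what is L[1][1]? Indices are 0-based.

Step 1: L[0][0] = √(1) = 1.
  L[1][0] = (3) / L[0][0] = 3.
Step 2: L[1][1] = √(4) = 2.
  L[2][0] = (2) / L[0][0] = 2.
  L[2][1] = (4) / L[1][1] = 2.
Step 3: L[2][2] = √(1) = 1.

L[1][1] = 2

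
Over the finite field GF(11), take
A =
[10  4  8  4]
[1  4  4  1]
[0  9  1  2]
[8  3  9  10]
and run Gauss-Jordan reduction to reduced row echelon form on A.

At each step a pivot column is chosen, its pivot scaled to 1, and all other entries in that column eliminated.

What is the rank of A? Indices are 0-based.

rank = 4

[1] R0 /= 10  ⇒  (1, 7, 3, 7)
     R1 -= 1·R0  ⇒  (0, 8, 1, 5)
     R3 -= 8·R0  ⇒  (0, 2, 7, 9)
[2] R1 /= 8  ⇒  (0, 1, 7, 2)
     R0 -= 7·R1  ⇒  (1, 0, 9, 4)
     R2 -= 9·R1  ⇒  (0, 0, 4, 6)
     R3 -= 2·R1  ⇒  (0, 0, 4, 5)
[3] R2 /= 4  ⇒  (0, 0, 1, 7)
     R0 -= 9·R2  ⇒  (1, 0, 0, 7)
     R1 -= 7·R2  ⇒  (0, 1, 0, 8)
     R3 -= 4·R2  ⇒  (0, 0, 0, 10)
[4] R3 /= 10  ⇒  (0, 0, 0, 1)
     R0 -= 7·R3  ⇒  (1, 0, 0, 0)
     R1 -= 8·R3  ⇒  (0, 1, 0, 0)
     R2 -= 7·R3  ⇒  (0, 0, 1, 0)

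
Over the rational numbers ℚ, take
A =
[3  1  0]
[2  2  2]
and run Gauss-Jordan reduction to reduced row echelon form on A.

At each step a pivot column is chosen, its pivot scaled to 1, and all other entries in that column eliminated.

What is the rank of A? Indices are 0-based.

pivot(0,0)=3: scale R0 → (1, 1/3, 0)
  clear (1,0): R1 −= (2)R0 → (0, 4/3, 2)
pivot(1,1)=4/3: scale R1 → (0, 1, 3/2)
  clear (0,1): R0 −= (1/3)R1 → (1, 0, -1/2)

rank = 2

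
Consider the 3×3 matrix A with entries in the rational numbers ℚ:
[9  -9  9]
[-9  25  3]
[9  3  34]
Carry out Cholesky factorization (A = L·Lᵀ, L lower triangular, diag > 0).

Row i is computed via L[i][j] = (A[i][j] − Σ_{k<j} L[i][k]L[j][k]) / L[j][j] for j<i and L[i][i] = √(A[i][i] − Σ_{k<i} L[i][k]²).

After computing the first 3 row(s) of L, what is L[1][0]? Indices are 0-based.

Step 1: L[0][0] = √(9) = 3.
  L[1][0] = (-9) / L[0][0] = -3.
Step 2: L[1][1] = √(16) = 4.
  L[2][0] = (9) / L[0][0] = 3.
  L[2][1] = (12) / L[1][1] = 3.
Step 3: L[2][2] = √(16) = 4.

L[1][0] = -3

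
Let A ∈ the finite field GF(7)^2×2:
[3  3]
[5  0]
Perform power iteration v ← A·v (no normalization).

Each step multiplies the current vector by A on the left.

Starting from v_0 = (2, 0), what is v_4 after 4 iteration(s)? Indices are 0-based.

v_0 = (2, 0).
v_1 = A·v_0 = (6, 3).
v_2 = A·v_1 = (6, 2).
v_3 = A·v_2 = (3, 2).
v_4 = A·v_3 = (1, 1).

v_4 = (1, 1)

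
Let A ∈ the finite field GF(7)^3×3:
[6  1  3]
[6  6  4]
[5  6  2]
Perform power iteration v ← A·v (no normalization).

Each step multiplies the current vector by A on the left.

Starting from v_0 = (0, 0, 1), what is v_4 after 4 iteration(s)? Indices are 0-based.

v_0 = (0, 0, 1).
v_1 = A·v_0 = (3, 4, 2).
v_2 = A·v_1 = (0, 1, 1).
v_3 = A·v_2 = (4, 3, 1).
v_4 = A·v_3 = (2, 4, 5).

v_4 = (2, 4, 5)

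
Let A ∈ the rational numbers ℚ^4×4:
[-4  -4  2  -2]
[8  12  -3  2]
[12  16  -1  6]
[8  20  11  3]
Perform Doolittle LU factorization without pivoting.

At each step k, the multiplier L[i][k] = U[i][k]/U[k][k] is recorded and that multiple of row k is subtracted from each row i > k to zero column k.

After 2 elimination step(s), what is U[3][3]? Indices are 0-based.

U[3][3] = 5

Step 1: pivot at (0,0) is -4.
  row1 ← row1 − (-2)·row0  ⇒  L[1][0]=-2, U row1=(0, 4, 1, -2)
  row2 ← row2 − (-3)·row0  ⇒  L[2][0]=-3, U row2=(0, 4, 5, 0)
  row3 ← row3 − (-2)·row0  ⇒  L[3][0]=-2, U row3=(0, 12, 15, -1)
Step 2: pivot at (1,1) is 4.
  row2 ← row2 − (1)·row1  ⇒  L[2][1]=1, U row2=(0, 0, 4, 2)
  row3 ← row3 − (3)·row1  ⇒  L[3][1]=3, U row3=(0, 0, 12, 5)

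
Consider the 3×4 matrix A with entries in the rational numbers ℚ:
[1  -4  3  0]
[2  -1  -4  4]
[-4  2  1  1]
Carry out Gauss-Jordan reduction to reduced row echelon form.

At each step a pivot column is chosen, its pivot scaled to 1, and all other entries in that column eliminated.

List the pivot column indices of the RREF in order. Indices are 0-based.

pivot(0,0)=1: scale R0 → (1, -4, 3, 0)
  clear (1,0): R1 −= (2)R0 → (0, 7, -10, 4)
  clear (2,0): R2 −= (-4)R0 → (0, -14, 13, 1)
pivot(1,1)=7: scale R1 → (0, 1, -10/7, 4/7)
  clear (0,1): R0 −= (-4)R1 → (1, 0, -19/7, 16/7)
  clear (2,1): R2 −= (-14)R1 → (0, 0, -7, 9)
pivot(2,2)=-7: scale R2 → (0, 0, 1, -9/7)
  clear (0,2): R0 −= (-19/7)R2 → (1, 0, 0, -59/49)
  clear (1,2): R1 −= (-10/7)R2 → (0, 1, 0, -62/49)

pivot columns: 0, 1, 2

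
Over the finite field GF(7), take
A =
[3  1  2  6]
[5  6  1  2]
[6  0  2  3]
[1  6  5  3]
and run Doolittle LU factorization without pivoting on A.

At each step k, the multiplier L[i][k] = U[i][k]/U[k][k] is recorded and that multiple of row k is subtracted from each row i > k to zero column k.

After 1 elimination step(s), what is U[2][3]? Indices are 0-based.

Step 1: pivot at (0,0) is 3.
  row1 ← row1 − (4)·row0  ⇒  L[1][0]=4, U row1=(0, 2, 0, 6)
  row2 ← row2 − (2)·row0  ⇒  L[2][0]=2, U row2=(0, 5, 5, 5)
  row3 ← row3 − (5)·row0  ⇒  L[3][0]=5, U row3=(0, 1, 2, 1)

U[2][3] = 5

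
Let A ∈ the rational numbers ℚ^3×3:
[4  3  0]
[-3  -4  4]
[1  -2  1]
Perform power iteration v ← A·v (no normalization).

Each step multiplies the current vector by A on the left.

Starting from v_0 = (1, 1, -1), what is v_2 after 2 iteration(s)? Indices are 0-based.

v_2 = (-5, 15, 27)

v_0 = (1, 1, -1).
v_1 = A·v_0 = (7, -11, -2).
v_2 = A·v_1 = (-5, 15, 27).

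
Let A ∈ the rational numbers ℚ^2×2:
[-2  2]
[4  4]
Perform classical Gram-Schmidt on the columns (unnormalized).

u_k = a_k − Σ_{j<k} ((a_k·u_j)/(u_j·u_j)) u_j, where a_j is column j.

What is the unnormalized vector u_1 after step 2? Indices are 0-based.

Step 1: u_0 = a_0 = (-2, 4).
Step 2: u_1 = a_1 − (3/5)·u_0 = (16/5, 8/5).

u_1 = (16/5, 8/5)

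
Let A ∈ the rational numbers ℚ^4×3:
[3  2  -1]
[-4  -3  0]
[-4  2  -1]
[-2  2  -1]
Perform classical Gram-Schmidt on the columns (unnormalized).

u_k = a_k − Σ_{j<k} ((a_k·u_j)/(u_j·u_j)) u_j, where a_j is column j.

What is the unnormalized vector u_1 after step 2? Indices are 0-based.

u_1 = (8/5, -37/15, 38/15, 34/15)

Step 1: u_0 = a_0 = (3, -4, -4, -2).
Step 2: u_1 = a_1 − (2/15)·u_0 = (8/5, -37/15, 38/15, 34/15).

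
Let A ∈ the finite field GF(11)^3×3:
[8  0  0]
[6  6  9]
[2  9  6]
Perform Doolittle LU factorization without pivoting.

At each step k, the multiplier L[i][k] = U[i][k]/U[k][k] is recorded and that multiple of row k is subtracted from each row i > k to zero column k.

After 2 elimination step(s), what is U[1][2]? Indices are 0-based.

[col 0] pivot 8
  R1 -= 9*R0 → (0, 6, 9)  (L[1][0] := 9)
  R2 -= 3*R0 → (0, 9, 6)  (L[2][0] := 3)
[col 1] pivot 6
  R2 -= 7*R1 → (0, 0, 9)  (L[2][1] := 7)

U[1][2] = 9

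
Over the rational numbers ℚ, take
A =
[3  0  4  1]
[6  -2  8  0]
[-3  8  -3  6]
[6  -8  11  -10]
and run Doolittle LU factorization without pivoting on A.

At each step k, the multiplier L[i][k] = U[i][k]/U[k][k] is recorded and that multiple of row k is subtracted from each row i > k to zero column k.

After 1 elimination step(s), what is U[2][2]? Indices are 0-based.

Step 1: pivot at (0,0) is 3.
  row1 ← row1 − (2)·row0  ⇒  L[1][0]=2, U row1=(0, -2, 0, -2)
  row2 ← row2 − (-1)·row0  ⇒  L[2][0]=-1, U row2=(0, 8, 1, 7)
  row3 ← row3 − (2)·row0  ⇒  L[3][0]=2, U row3=(0, -8, 3, -12)

U[2][2] = 1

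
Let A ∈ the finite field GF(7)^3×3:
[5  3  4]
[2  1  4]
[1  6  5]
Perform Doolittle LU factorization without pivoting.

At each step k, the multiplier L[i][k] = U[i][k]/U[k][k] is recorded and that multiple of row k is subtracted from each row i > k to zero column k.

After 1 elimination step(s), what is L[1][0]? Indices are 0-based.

[col 0] pivot 5
  R1 -= 6*R0 → (0, 4, 1)  (L[1][0] := 6)
  R2 -= 3*R0 → (0, 4, 0)  (L[2][0] := 3)

L[1][0] = 6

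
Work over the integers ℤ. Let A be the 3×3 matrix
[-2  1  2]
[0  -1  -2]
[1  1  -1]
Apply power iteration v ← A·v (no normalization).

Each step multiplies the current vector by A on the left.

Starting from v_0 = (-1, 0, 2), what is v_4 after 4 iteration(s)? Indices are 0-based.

v_4 = (-182, 54, 61)

v_0 = (-1, 0, 2).
v_1 = A·v_0 = (6, -4, -3).
v_2 = A·v_1 = (-22, 10, 5).
v_3 = A·v_2 = (64, -20, -17).
v_4 = A·v_3 = (-182, 54, 61).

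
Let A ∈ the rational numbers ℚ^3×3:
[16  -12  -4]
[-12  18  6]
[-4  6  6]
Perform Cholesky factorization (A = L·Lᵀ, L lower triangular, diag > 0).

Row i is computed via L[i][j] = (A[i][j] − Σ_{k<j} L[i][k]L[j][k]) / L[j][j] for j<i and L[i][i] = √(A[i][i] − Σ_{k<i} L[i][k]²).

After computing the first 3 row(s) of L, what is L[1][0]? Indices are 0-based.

L[1][0] = -3

Step 1: L[0][0] = √(16) = 4.
  L[1][0] = (-12) / L[0][0] = -3.
Step 2: L[1][1] = √(9) = 3.
  L[2][0] = (-4) / L[0][0] = -1.
  L[2][1] = (3) / L[1][1] = 1.
Step 3: L[2][2] = √(4) = 2.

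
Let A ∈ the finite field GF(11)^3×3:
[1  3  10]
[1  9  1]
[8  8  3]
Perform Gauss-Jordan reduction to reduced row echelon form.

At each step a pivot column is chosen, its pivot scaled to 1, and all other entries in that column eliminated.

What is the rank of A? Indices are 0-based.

step 1: normalize row 0 (÷1) = (1, 3, 10)
  row 1: subtract 1×row0 = (0, 6, 2)
  row 2: subtract 8×row0 = (0, 6, 0)
step 2: normalize row 1 (÷6) = (0, 1, 4)
  row 0: subtract 3×row1 = (1, 0, 9)
  row 2: subtract 6×row1 = (0, 0, 9)
step 3: normalize row 2 (÷9) = (0, 0, 1)
  row 0: subtract 9×row2 = (1, 0, 0)
  row 1: subtract 4×row2 = (0, 1, 0)

rank = 3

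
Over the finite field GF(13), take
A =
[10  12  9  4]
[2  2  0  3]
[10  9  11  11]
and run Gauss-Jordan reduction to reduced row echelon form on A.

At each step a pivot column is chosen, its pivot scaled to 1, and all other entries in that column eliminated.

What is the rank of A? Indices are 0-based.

rank = 3

[1] R0 /= 10  ⇒  (1, 9, 10, 3)
     R1 -= 2·R0  ⇒  (0, 10, 6, 10)
     R2 -= 10·R0  ⇒  (0, 10, 2, 7)
[2] R1 /= 10  ⇒  (0, 1, 11, 1)
     R0 -= 9·R1  ⇒  (1, 0, 2, 7)
     R2 -= 10·R1  ⇒  (0, 0, 9, 10)
[3] R2 /= 9  ⇒  (0, 0, 1, 4)
     R0 -= 2·R2  ⇒  (1, 0, 0, 12)
     R1 -= 11·R2  ⇒  (0, 1, 0, 9)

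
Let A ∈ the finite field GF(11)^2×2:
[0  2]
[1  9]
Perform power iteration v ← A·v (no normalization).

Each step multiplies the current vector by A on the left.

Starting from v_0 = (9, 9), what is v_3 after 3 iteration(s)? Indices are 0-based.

v_0 = (9, 9).
v_1 = A·v_0 = (7, 2).
v_2 = A·v_1 = (4, 3).
v_3 = A·v_2 = (6, 9).

v_3 = (6, 9)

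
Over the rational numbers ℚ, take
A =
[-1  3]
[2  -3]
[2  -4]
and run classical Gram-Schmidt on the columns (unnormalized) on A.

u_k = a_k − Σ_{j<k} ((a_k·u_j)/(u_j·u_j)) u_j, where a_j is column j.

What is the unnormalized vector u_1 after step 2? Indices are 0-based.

Step 1: u_0 = a_0 = (-1, 2, 2).
Step 2: u_1 = a_1 − (-17/9)·u_0 = (10/9, 7/9, -2/9).

u_1 = (10/9, 7/9, -2/9)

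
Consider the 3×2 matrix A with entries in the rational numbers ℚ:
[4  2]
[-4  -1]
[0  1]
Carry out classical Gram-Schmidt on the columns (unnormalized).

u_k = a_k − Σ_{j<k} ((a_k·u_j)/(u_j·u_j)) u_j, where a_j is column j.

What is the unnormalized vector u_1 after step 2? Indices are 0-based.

Step 1: u_0 = a_0 = (4, -4, 0).
Step 2: u_1 = a_1 − (3/8)·u_0 = (1/2, 1/2, 1).

u_1 = (1/2, 1/2, 1)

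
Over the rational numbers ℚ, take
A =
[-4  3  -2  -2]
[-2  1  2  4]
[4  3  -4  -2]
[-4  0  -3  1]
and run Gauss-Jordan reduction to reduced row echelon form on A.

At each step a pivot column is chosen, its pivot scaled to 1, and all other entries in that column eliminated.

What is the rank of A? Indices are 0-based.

step 1: normalize row 0 (÷-4) = (1, -3/4, 1/2, 1/2)
  row 1: subtract -2×row0 = (0, -1/2, 3, 5)
  row 2: subtract 4×row0 = (0, 6, -6, -4)
  row 3: subtract -4×row0 = (0, -3, -1, 3)
step 2: normalize row 1 (÷-1/2) = (0, 1, -6, -10)
  row 0: subtract -3/4×row1 = (1, 0, -4, -7)
  row 2: subtract 6×row1 = (0, 0, 30, 56)
  row 3: subtract -3×row1 = (0, 0, -19, -27)
step 3: normalize row 2 (÷30) = (0, 0, 1, 28/15)
  row 0: subtract -4×row2 = (1, 0, 0, 7/15)
  row 1: subtract -6×row2 = (0, 1, 0, 6/5)
  row 3: subtract -19×row2 = (0, 0, 0, 127/15)
step 4: normalize row 3 (÷127/15) = (0, 0, 0, 1)
  row 0: subtract 7/15×row3 = (1, 0, 0, 0)
  row 1: subtract 6/5×row3 = (0, 1, 0, 0)
  row 2: subtract 28/15×row3 = (0, 0, 1, 0)

rank = 4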